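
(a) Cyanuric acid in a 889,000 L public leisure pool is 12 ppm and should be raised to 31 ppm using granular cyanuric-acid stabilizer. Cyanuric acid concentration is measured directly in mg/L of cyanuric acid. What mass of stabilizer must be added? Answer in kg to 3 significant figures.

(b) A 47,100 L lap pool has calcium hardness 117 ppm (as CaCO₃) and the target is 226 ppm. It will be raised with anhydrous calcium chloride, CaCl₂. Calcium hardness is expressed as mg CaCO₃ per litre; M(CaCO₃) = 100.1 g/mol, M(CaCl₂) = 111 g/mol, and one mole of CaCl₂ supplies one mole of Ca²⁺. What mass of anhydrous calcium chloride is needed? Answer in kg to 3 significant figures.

(a) 16.9 kg; (b) 5.69 kg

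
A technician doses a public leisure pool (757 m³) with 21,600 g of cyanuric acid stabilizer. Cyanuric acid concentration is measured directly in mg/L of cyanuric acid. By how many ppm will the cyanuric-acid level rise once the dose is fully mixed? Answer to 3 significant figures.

28.5 ppm

Volume: 757 m³ = 757,000 L.
Rise: 21,600 g / 757,000 L × 1000 = 28.53 mg/L.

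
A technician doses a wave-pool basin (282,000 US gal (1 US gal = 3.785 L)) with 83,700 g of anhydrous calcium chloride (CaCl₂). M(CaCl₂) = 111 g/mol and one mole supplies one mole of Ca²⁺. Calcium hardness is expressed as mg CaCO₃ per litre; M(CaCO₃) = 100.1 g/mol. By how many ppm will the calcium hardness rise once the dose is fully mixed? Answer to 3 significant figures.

Volume: 282,000 US gal × 3.785 L/gal = 1,067,370 L.
Moles of Ca²⁺: 83,700 g ÷ 111 g/mol = 754.1 mol.
As CaCO₃: 754.1 mol × 100.1 g/mol = 75,480 g.
Rise: 75,480 g / 1,067,370 L × 1000 = 70.72 mg/L.

70.7 ppm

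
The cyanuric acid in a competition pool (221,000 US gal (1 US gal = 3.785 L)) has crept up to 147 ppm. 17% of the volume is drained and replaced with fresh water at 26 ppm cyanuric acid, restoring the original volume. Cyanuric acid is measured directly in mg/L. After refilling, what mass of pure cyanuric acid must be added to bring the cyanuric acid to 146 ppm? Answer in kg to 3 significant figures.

Volume: 221,000 US gal × 3.785 L/gal = 836,485 L.
After draining 17% and refilling: 147 × 0.83 + 26 × 0.17 = 126.43 ppm.
Deficit to target: 146 − 126.43 = 19.57 mg/L.
Mass: 19.57 mg/L × 836,485 L = 16,370 g cyanuric acid.

16.4 kg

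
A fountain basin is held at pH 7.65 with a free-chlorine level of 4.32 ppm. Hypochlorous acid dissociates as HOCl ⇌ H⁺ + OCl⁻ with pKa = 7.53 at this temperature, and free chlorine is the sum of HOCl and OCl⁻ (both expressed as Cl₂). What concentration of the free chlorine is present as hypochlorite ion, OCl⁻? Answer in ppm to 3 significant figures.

2.46 ppm

[OCl⁻]/[HOCl] = 10^(pH − pKa) = 10^(7.65 − 7.53) = 10^0.12 = 1.318.
Fraction as HOCl = 1 / (1 + 1.318) = 0.4314.
OCl⁻ = (1 − 0.4314) × 4.32 ppm = 2.457 ppm.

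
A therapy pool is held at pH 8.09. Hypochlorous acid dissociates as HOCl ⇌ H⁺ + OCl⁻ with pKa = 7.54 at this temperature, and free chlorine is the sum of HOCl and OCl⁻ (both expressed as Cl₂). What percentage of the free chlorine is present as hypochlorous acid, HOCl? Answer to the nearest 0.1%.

22.0%

[OCl⁻]/[HOCl] = 10^(pH − pKa) = 10^(8.09 − 7.54) = 10^0.55 = 3.548.
Fraction as HOCl = 1 / (1 + 3.548) = 0.2199.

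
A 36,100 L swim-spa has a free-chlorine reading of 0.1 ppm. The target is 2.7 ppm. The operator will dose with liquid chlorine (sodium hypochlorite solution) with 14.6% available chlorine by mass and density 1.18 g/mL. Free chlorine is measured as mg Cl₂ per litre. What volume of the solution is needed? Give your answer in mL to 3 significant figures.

545 mL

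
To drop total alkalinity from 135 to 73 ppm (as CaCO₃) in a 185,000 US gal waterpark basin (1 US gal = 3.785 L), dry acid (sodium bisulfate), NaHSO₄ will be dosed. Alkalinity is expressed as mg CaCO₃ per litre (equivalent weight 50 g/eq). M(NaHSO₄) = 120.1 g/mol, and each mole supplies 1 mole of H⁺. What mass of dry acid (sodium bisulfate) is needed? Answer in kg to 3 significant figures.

Volume: 185,000 US gal × 3.785 L/gal = 700,225 L.
Alkalinity to neutralize: (135 − 73) = 62 mg/L as CaCO₃ × 700,225 L = 43,410 g as CaCO₃.
Equivalents of H⁺ required: 43,410 ÷ 50 g/eq = 868.3 eq = 868.3 mol NaHSO₄.
Mass of NaHSO₄: 868.3 × 120.1 = 104,300 g.

104 kg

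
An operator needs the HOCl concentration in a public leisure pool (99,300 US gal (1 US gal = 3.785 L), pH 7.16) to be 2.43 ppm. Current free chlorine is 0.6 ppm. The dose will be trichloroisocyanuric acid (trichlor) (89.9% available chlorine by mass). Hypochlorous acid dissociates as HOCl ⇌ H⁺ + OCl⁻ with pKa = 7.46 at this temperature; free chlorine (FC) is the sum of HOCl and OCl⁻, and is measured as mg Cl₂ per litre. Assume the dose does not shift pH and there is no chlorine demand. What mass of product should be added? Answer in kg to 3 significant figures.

1.27 kg

Volume: 99,300 US gal × 3.785 L/gal = 375,850 L.
[OCl⁻]/[HOCl] = 10^(pH − pKa) = 10^(7.16 − 7.46) = 0.5012; fraction as HOCl = 1/(1 + 0.5012) = 0.6661.
Free chlorine required for 2.43 ppm HOCl: 2.43 / 0.6661 = 3.648 ppm.
FC to add: 3.648 − 0.6 = 3.048 mg/L as Cl₂.
Cl₂ equivalent: 3.048 mg/L × 375,850 L = 1146 g.
Product at 89.9% available Cl: 1146 / 0.899 = 1274 g.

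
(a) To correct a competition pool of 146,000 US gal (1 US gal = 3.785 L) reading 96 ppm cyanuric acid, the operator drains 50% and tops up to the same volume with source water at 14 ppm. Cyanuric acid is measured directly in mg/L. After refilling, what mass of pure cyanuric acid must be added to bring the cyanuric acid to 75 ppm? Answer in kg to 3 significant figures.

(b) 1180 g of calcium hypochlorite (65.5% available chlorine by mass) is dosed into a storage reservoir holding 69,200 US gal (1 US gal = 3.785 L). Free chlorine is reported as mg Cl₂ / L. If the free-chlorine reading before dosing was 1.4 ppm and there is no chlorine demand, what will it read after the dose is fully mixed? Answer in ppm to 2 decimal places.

(a) Volume: 146,000 US gal × 3.785 L/gal = 552,610 L.
(a) After draining 50% and refilling: 96 × 0.50 + 14 × 0.50 = 55 ppm.
(a) Deficit to target: 75 − 55 = 20 mg/L.
(a) Mass: 20 mg/L × 552,610 L = 11,050 g cyanuric acid.

(b) Volume: 69,200 US gal × 3.785 L/gal = 261,922 L.
(b) Available chlorine delivered: 1180 g × 0.655 = 772.9 g as Cl₂.
(b) Concentration rise: 772.9 g / 261,922 L = 2.951 mg/L = 2.95 ppm.
(b) Final FC: 1.4 + 2.95 = 4.35 ppm.

(a) 11.1 kg; (b) 4.35 ppm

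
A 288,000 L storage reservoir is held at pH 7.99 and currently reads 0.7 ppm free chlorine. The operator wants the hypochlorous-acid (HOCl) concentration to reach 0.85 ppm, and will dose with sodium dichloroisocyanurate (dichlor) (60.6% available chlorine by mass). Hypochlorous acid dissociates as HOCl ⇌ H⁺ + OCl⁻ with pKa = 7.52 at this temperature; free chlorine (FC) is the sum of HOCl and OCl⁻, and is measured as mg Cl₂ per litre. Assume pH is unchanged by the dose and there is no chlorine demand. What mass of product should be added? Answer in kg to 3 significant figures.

[OCl⁻]/[HOCl] = 10^(pH − pKa) = 10^(7.99 − 7.52) = 2.951; fraction as HOCl = 1/(1 + 2.951) = 0.2531.
Free chlorine required for 0.85 ppm HOCl: 0.85 / 0.2531 = 3.359 ppm.
FC to add: 3.359 − 0.7 = 2.659 mg/L as Cl₂.
Cl₂ equivalent: 2.659 mg/L × 288,000 L = 765.7 g.
Product at 60.6% available Cl: 765.7 / 0.606 = 1263 g.

1.26 kg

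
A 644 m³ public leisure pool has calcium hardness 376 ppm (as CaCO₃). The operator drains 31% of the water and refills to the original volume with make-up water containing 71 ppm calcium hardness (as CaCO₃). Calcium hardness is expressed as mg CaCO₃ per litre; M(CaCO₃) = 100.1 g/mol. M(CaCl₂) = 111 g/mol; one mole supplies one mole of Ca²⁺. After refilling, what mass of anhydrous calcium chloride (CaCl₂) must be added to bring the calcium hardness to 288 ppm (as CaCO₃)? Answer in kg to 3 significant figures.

4.68 kg

Volume: 644 m³ = 644,000 L.
After draining 31% and refilling: 376 × 0.69 + 71 × 0.31 = 281.45 ppm.
Deficit to target: 288 − 281.45 = 6.55 mg/L.
As CaCO₃: 6.55 mg/L × 644,000 L = 4218 g; ÷ 100.1 = 42.14 mol Ca²⁺.
Mass: 42.14 × 111 = 4678 g.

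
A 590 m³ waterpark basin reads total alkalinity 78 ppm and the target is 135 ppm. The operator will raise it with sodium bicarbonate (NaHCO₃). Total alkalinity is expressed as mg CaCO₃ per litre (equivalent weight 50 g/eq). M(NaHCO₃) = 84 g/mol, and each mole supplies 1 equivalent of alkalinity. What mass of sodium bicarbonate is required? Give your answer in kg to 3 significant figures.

Volume: 590 m³ = 590,000 L.
Alkalinity to add: (135 − 78) = 57 mg/L as CaCO₃ × 590,000 L = 33,630 g as CaCO₃.
Equivalents: 33,630 g ÷ 50 g/eq = 672.6 eq.
NaHCO₃ supplies 1 eq per mole → 672.6 mol.
Mass: 672.6 mol × 84 g/mol = 56,500 g.

56.5 kg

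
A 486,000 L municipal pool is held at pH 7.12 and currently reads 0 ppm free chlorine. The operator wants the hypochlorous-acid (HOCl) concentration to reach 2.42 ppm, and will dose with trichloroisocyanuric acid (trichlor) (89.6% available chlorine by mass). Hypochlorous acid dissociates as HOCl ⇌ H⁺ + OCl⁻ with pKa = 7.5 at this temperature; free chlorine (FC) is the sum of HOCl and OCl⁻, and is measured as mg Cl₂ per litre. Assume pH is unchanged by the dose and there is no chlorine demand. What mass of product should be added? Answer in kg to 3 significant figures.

[OCl⁻]/[HOCl] = 10^(pH − pKa) = 10^(7.12 − 7.5) = 0.4169; fraction as HOCl = 1/(1 + 0.4169) = 0.7058.
Free chlorine required for 2.42 ppm HOCl: 2.42 / 0.7058 = 3.429 ppm.
FC to add: 3.429 − 0 = 3.429 mg/L as Cl₂.
Cl₂ equivalent: 3.429 mg/L × 486,000 L = 1666 g.
Product at 89.6% available Cl: 1666 / 0.896 = 1860 g.

1.86 kg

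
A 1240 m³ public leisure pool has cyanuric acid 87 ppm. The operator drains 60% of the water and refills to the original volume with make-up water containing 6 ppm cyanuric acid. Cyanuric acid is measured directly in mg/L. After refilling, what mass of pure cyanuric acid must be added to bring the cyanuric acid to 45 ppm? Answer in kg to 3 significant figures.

Volume: 1240 m³ = 1,240,000 L.
After draining 60% and refilling: 87 × 0.40 + 6 × 0.60 = 38.4 ppm.
Deficit to target: 45 − 38.4 = 6.6 mg/L.
Mass: 6.6 mg/L × 1,240,000 L = 8184 g cyanuric acid.

8.18 kg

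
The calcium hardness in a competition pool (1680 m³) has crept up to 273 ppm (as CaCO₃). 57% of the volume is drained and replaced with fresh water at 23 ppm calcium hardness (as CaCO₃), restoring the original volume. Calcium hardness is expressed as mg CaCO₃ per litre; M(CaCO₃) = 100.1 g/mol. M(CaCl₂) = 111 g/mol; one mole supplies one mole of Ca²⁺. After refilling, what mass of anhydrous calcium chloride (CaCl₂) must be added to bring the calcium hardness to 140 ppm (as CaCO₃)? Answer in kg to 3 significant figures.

17.7 kg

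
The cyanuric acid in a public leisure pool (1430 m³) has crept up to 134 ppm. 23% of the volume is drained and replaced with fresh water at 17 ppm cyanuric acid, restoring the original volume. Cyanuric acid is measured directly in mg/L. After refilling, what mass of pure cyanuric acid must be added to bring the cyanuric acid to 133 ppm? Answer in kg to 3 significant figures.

Volume: 1430 m³ = 1,430,000 L.
After draining 23% and refilling: 134 × 0.77 + 17 × 0.23 = 107.09 ppm.
Deficit to target: 133 − 107.09 = 25.91 mg/L.
Mass: 25.91 mg/L × 1,430,000 L = 37,050 g cyanuric acid.

37.1 kg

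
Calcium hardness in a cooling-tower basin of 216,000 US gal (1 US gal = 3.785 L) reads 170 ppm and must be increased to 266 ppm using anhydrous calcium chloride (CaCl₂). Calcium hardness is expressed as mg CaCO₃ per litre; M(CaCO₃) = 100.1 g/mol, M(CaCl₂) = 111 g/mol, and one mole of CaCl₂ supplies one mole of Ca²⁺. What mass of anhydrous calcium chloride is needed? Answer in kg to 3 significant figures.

Volume: 216,000 US gal × 3.785 L/gal = 817,560 L.
Hardness to add: (266 − 170) = 96 mg/L as CaCO₃ × 817,560 L = 78,490 g as CaCO₃.
Moles of Ca²⁺ (1 mol Ca²⁺ ≡ 1 mol CaCO₃): 78,490 / 100.1 g/mol = 784.1 mol.
Mass of CaCl₂: 784.1 × 111 = 87,030 g.

87.0 kg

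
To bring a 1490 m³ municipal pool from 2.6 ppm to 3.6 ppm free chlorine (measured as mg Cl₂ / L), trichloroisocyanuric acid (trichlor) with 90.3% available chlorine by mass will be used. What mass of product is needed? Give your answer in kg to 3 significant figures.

1.65 kg

Volume: 1490 m³ = 1,490,000 L.
Chlorine deficit: 3.6 − 2.6 = 1 ppm = 1 mg/L as Cl₂.
Cl₂ equivalent needed: 1 mg/L × 1,490,000 L = 1,490,000 mg = 1490 g.
Product at 90.3% available chlorine: 1490 / 0.903 = 1650 g.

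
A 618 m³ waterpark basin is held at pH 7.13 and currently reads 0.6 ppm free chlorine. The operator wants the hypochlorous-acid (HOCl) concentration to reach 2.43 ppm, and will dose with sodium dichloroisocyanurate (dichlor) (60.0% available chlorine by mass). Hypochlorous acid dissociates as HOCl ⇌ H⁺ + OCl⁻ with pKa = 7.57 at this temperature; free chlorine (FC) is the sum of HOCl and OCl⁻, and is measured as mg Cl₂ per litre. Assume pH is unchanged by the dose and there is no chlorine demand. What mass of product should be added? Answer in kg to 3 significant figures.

2.79 kg

Volume: 618 m³ = 618,000 L.
[OCl⁻]/[HOCl] = 10^(pH − pKa) = 10^(7.13 − 7.57) = 0.3631; fraction as HOCl = 1/(1 + 0.3631) = 0.7336.
Free chlorine required for 2.43 ppm HOCl: 2.43 / 0.7336 = 3.312 ppm.
FC to add: 3.312 − 0.6 = 2.712 mg/L as Cl₂.
Cl₂ equivalent: 2.712 mg/L × 618,000 L = 1676 g.
Product at 60.0% available Cl: 1676 / 0.6 = 2794 g.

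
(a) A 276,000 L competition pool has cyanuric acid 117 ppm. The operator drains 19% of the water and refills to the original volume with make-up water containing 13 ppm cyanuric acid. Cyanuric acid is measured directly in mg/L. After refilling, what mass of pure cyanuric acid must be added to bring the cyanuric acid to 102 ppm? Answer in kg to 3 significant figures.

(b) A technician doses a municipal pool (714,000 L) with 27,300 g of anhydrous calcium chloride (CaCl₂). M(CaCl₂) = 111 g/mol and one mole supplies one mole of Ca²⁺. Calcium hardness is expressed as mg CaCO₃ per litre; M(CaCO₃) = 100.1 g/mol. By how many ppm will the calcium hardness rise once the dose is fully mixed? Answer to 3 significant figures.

(a) 1.31 kg; (b) 34.5 ppm

(a) After draining 19% and refilling: 117 × 0.81 + 13 × 0.19 = 97.24 ppm.
(a) Deficit to target: 102 − 97.24 = 4.76 mg/L.
(a) Mass: 4.76 mg/L × 276,000 L = 1314 g cyanuric acid.

(b) Moles of Ca²⁺: 27,300 g ÷ 111 g/mol = 245.9 mol.
(b) As CaCO₃: 245.9 mol × 100.1 g/mol = 24,620 g.
(b) Rise: 24,620 g / 714,000 L × 1000 = 34.48 mg/L.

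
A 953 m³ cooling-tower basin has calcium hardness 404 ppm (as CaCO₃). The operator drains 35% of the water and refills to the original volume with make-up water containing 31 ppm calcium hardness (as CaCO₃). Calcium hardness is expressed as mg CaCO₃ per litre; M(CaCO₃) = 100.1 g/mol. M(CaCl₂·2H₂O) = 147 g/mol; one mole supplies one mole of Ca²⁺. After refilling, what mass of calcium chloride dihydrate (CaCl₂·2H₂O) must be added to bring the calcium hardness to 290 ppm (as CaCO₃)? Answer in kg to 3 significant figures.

23.2 kg

Volume: 953 m³ = 953,000 L.
After draining 35% and refilling: 404 × 0.65 + 31 × 0.35 = 273.45 ppm.
Deficit to target: 290 − 273.45 = 16.55 mg/L.
As CaCO₃: 16.55 mg/L × 953,000 L = 15,770 g; ÷ 100.1 = 157.6 mol Ca²⁺.
Mass: 157.6 × 147 = 23,160 g.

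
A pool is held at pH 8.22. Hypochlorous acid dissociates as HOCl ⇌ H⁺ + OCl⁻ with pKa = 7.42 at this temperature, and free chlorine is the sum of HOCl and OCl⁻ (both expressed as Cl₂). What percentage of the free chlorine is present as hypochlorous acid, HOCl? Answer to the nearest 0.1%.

13.7%

[OCl⁻]/[HOCl] = 10^(pH − pKa) = 10^(8.22 − 7.42) = 10^0.80 = 6.31.
Fraction as HOCl = 1 / (1 + 6.31) = 0.1368.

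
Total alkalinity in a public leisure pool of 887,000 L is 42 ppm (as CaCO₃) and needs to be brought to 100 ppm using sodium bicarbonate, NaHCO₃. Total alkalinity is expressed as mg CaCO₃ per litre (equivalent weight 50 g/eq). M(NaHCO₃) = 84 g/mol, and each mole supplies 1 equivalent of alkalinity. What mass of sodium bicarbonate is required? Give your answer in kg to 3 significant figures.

Alkalinity to add: (100 − 42) = 58 mg/L as CaCO₃ × 887,000 L = 51,450 g as CaCO₃.
Equivalents: 51,450 g ÷ 50 g/eq = 1029 eq.
NaHCO₃ supplies 1 eq per mole → 1029 mol.
Mass: 1029 mol × 84 g/mol = 86,430 g.

86.4 kg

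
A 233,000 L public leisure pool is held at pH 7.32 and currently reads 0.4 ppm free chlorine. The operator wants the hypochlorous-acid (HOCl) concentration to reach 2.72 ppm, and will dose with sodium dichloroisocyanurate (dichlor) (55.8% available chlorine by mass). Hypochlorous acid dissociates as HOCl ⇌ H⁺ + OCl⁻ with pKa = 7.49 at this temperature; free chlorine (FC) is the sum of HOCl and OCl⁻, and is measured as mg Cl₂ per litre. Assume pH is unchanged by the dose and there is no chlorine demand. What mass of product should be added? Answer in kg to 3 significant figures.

1.74 kg

[OCl⁻]/[HOCl] = 10^(pH − pKa) = 10^(7.32 − 7.49) = 0.6761; fraction as HOCl = 1/(1 + 0.6761) = 0.5966.
Free chlorine required for 2.72 ppm HOCl: 2.72 / 0.5966 = 4.559 ppm.
FC to add: 4.559 − 0.4 = 4.159 mg/L as Cl₂.
Cl₂ equivalent: 4.159 mg/L × 233,000 L = 969 g.
Product at 55.8% available Cl: 969 / 0.558 = 1737 g.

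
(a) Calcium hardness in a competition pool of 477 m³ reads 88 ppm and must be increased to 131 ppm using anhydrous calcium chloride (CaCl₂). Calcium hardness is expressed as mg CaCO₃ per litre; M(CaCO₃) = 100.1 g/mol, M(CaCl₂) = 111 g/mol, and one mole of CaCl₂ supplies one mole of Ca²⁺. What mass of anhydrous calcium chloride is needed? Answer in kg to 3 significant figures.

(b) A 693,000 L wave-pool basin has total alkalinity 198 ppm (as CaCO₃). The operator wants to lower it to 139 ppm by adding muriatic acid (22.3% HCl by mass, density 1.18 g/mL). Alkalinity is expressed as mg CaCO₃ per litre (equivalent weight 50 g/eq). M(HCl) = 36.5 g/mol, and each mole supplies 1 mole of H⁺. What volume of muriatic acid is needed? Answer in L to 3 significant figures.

(a) 22.7 kg; (b) 113 L

(a) Volume: 477 m³ = 477,000 L.
(a) Hardness to add: (131 − 88) = 43 mg/L as CaCO₃ × 477,000 L = 20,510 g as CaCO₃.
(a) Moles of Ca²⁺ (1 mol Ca²⁺ ≡ 1 mol CaCO₃): 20,510 / 100.1 g/mol = 204.9 mol.
(a) Mass of CaCl₂: 204.9 × 111 = 22,740 g.

(b) Alkalinity to neutralize: (198 − 139) = 59 mg/L as CaCO₃ × 693,000 L = 40,890 g as CaCO₃.
(b) Equivalents of H⁺ required: 40,890 ÷ 50 g/eq = 817.7 eq = 817.7 mol HCl.
(b) Mass of HCl: 817.7 × 36.5 = 29,850 g.
(b) Mass of 22.3% solution: 29,850 / 0.223 = 133,800 g.
(b) Volume: 133,800 g ÷ 1.18 g/mL = 113,400 mL.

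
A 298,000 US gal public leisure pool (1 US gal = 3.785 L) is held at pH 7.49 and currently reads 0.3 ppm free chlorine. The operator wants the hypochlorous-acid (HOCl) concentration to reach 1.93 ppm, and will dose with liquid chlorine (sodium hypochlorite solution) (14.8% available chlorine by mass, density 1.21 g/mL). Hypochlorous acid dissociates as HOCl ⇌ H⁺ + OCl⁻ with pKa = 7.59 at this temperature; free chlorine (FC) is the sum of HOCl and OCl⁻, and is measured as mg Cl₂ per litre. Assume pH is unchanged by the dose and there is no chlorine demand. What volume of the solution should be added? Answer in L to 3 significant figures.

19.9 L

Volume: 298,000 US gal × 3.785 L/gal = 1,127,930 L.
[OCl⁻]/[HOCl] = 10^(pH − pKa) = 10^(7.49 − 7.59) = 0.7943; fraction as HOCl = 1/(1 + 0.7943) = 0.5573.
Free chlorine required for 1.93 ppm HOCl: 1.93 / 0.5573 = 3.463 ppm.
FC to add: 3.463 − 0.3 = 3.163 mg/L as Cl₂.
Cl₂ equivalent: 3.163 mg/L × 1,127,930 L = 3568 g.
Product at 14.8% available Cl: 3568 / 0.148 = 24,110 g.
Volume: 24,110 g ÷ 1.21 g/mL = 19,920 mL.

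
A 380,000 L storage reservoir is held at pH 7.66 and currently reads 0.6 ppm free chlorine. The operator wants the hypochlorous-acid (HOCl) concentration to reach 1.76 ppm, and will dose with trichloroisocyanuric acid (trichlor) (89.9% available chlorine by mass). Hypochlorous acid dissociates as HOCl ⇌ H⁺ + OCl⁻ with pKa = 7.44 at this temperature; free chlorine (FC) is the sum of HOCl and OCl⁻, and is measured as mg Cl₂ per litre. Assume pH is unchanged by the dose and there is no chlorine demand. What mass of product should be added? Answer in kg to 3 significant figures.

[OCl⁻]/[HOCl] = 10^(pH − pKa) = 10^(7.66 − 7.44) = 1.66; fraction as HOCl = 1/(1 + 1.66) = 0.376.
Free chlorine required for 1.76 ppm HOCl: 1.76 / 0.376 = 4.681 ppm.
FC to add: 4.681 − 0.6 = 4.081 mg/L as Cl₂.
Cl₂ equivalent: 4.081 mg/L × 380,000 L = 1551 g.
Product at 89.9% available Cl: 1551 / 0.899 = 1725 g.

1.72 kg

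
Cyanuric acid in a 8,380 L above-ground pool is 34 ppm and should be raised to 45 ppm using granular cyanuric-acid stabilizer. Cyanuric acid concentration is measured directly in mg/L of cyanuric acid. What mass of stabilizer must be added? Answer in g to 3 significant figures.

92.2 g

CYA to add: (45 − 34) = 11 mg/L × 8,380 L = 92.18 g cyanuric acid.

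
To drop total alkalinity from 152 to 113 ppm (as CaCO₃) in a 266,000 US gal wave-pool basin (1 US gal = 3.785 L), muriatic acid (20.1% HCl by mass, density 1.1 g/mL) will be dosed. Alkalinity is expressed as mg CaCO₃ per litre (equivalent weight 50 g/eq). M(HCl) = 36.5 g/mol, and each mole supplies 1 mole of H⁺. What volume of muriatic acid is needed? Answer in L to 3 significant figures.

Volume: 266,000 US gal × 3.785 L/gal = 1,006,810 L.
Alkalinity to neutralize: (152 − 113) = 39 mg/L as CaCO₃ × 1,006,810 L = 39,270 g as CaCO₃.
Equivalents of H⁺ required: 39,270 ÷ 50 g/eq = 785.3 eq = 785.3 mol HCl.
Mass of HCl: 785.3 × 36.5 = 28,660 g.
Mass of 20.1% solution: 28,660 / 0.201 = 142,600 g.
Volume: 142,600 g ÷ 1.1 g/mL = 129,600 mL.

130 L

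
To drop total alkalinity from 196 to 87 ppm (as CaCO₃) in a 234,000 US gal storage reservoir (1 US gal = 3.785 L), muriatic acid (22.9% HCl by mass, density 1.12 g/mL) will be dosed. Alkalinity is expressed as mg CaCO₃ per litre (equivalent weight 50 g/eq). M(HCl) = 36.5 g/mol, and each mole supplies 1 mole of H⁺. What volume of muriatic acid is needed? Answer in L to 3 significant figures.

Volume: 234,000 US gal × 3.785 L/gal = 885,690 L.
Alkalinity to neutralize: (196 − 87) = 109 mg/L as CaCO₃ × 885,690 L = 96,540 g as CaCO₃.
Equivalents of H⁺ required: 96,540 ÷ 50 g/eq = 1931 eq = 1931 mol HCl.
Mass of HCl: 1931 × 36.5 = 70,470 g.
Mass of 22.9% solution: 70,470 / 0.229 = 307,700 g.
Volume: 307,700 g ÷ 1.12 g/mL = 274,800 mL.

275 L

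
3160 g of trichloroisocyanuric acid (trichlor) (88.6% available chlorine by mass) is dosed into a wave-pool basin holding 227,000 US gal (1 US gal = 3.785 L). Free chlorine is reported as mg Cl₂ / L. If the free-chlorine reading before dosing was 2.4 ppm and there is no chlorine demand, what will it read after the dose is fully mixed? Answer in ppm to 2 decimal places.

5.66 ppm

Volume: 227,000 US gal × 3.785 L/gal = 859,195 L.
Available chlorine delivered: 3160 g × 0.886 = 2800 g as Cl₂.
Concentration rise: 2800 g / 859,195 L = 3.259 mg/L = 3.26 ppm.
Final FC: 2.4 + 3.26 = 5.66 ppm.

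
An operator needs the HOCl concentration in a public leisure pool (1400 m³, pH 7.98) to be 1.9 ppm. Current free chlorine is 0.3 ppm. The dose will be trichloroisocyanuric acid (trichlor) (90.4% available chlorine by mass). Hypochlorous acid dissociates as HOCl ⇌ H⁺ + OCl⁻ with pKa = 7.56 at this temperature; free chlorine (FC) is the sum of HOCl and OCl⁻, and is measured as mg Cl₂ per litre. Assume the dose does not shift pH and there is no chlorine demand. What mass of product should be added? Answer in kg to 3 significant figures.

10.2 kg

Volume: 1400 m³ = 1,400,000 L.
[OCl⁻]/[HOCl] = 10^(pH − pKa) = 10^(7.98 − 7.56) = 2.63; fraction as HOCl = 1/(1 + 2.63) = 0.2755.
Free chlorine required for 1.9 ppm HOCl: 1.9 / 0.2755 = 6.898 ppm.
FC to add: 6.898 − 0.3 = 6.598 mg/L as Cl₂.
Cl₂ equivalent: 6.598 mg/L × 1,400,000 L = 9237 g.
Product at 90.4% available Cl: 9237 / 0.904 = 10,220 g.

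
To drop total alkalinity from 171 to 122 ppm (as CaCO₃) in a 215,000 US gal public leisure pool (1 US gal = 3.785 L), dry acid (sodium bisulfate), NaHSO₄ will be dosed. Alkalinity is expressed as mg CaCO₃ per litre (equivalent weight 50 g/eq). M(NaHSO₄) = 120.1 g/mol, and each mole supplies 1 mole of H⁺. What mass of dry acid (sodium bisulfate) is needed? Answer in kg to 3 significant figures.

Volume: 215,000 US gal × 3.785 L/gal = 813,775 L.
Alkalinity to neutralize: (171 − 122) = 49 mg/L as CaCO₃ × 813,775 L = 39,870 g as CaCO₃.
Equivalents of H⁺ required: 39,870 ÷ 50 g/eq = 797.5 eq = 797.5 mol NaHSO₄.
Mass of NaHSO₄: 797.5 × 120.1 = 95,780 g.

95.8 kg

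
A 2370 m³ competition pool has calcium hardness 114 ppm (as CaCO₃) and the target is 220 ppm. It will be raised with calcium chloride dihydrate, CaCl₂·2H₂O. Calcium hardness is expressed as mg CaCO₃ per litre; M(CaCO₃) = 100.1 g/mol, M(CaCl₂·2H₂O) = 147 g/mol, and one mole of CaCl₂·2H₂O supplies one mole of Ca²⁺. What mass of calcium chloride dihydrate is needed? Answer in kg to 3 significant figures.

Volume: 2370 m³ = 2,370,000 L.
Hardness to add: (220 − 114) = 106 mg/L as CaCO₃ × 2,370,000 L = 251,200 g as CaCO₃.
Moles of Ca²⁺ (1 mol Ca²⁺ ≡ 1 mol CaCO₃): 251,200 / 100.1 g/mol = 2510 mol.
Mass of CaCl₂·2H₂O: 2510 × 147 = 368,900 g.

369 kg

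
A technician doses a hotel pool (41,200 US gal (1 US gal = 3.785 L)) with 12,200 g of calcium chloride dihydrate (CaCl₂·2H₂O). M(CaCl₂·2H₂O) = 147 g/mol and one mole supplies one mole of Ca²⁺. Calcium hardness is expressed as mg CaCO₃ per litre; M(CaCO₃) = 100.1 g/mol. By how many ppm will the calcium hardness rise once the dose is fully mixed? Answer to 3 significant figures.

53.3 ppm

Volume: 41,200 US gal × 3.785 L/gal = 155,942 L.
Moles of Ca²⁺: 12,200 g ÷ 147 g/mol = 82.99 mol.
As CaCO₃: 82.99 mol × 100.1 g/mol = 8308 g.
Rise: 8308 g / 155,942 L × 1000 = 53.27 mg/L.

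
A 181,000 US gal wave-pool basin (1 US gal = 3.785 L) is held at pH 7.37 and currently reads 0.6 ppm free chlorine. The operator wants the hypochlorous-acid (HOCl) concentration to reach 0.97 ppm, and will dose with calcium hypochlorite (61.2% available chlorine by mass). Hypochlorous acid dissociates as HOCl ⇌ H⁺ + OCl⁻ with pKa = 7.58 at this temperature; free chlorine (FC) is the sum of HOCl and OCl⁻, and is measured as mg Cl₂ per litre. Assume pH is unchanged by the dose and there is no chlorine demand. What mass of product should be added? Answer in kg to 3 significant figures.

Volume: 181,000 US gal × 3.785 L/gal = 685,085 L.
[OCl⁻]/[HOCl] = 10^(pH − pKa) = 10^(7.37 − 7.58) = 0.6166; fraction as HOCl = 1/(1 + 0.6166) = 0.6186.
Free chlorine required for 0.97 ppm HOCl: 0.97 / 0.6186 = 1.568 ppm.
FC to add: 1.568 − 0.6 = 0.9681 mg/L as Cl₂.
Cl₂ equivalent: 0.9681 mg/L × 685,085 L = 663.2 g.
Product at 61.2% available Cl: 663.2 / 0.612 = 1084 g.

1.08 kg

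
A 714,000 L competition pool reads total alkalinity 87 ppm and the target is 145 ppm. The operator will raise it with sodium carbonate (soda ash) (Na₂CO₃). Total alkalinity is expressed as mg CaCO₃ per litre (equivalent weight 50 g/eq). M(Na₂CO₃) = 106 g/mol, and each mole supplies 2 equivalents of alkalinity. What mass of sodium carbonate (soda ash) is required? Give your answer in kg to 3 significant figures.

43.9 kg

Alkalinity to add: (145 − 87) = 58 mg/L as CaCO₃ × 714,000 L = 41,410 g as CaCO₃.
Equivalents: 41,410 g ÷ 50 g/eq = 828.2 eq.
Each mole of Na₂CO₃ supplies 2 eq, so 828.2 / 2 = 414.1 mol.
Mass: 414.1 mol × 106 g/mol = 43,900 g.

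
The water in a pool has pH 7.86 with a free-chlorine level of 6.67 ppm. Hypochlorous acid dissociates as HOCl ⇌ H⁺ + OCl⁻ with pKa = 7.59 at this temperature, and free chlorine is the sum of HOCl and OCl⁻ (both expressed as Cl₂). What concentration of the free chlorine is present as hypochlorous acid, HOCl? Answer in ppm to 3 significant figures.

2.33 ppm

[OCl⁻]/[HOCl] = 10^(pH − pKa) = 10^(7.86 − 7.59) = 10^0.27 = 1.862.
Fraction as HOCl = 1 / (1 + 1.862) = 0.3494.
HOCl = 0.3494 × 6.67 ppm = 2.33 ppm.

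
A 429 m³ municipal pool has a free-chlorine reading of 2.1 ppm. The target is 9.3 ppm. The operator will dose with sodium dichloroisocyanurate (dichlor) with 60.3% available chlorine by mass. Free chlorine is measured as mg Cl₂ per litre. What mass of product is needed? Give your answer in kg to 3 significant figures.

5.12 kg

Volume: 429 m³ = 429,000 L.
Chlorine deficit: 9.3 − 2.1 = 7.2 ppm = 7.2 mg/L as Cl₂.
Cl₂ equivalent needed: 7.2 mg/L × 429,000 L = 3,089,000 mg = 3089 g.
Product at 60.3% available chlorine: 3089 / 0.603 = 5122 g.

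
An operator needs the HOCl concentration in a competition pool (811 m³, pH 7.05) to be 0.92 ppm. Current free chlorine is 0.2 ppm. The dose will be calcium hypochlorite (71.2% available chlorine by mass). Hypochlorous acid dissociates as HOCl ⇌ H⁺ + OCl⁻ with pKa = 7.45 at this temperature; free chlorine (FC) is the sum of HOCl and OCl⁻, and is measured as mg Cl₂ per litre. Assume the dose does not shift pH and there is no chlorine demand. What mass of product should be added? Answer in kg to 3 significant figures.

1.24 kg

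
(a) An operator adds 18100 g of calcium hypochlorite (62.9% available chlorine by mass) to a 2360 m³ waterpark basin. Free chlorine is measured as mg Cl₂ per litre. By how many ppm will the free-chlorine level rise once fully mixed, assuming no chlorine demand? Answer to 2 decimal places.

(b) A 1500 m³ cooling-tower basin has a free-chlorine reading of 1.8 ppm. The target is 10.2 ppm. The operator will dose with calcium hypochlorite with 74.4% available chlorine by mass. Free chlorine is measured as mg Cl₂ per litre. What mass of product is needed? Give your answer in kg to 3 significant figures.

(a) 4.82 ppm; (b) 16.9 kg

(a) Volume: 2360 m³ = 2,360,000 L.
(a) Available chlorine delivered: 18,100 g × 0.629 = 11,380 g as Cl₂.
(a) Concentration rise: 11,380 g / 2,360,000 L = 4.824 mg/L = 4.82 ppm.

(b) Volume: 1500 m³ = 1,500,000 L.
(b) Chlorine deficit: 10.2 − 1.8 = 8.4 ppm = 8.4 mg/L as Cl₂.
(b) Cl₂ equivalent needed: 8.4 mg/L × 1,500,000 L = 12,600,000 mg = 12,600 g.
(b) Product at 74.4% available chlorine: 12,600 / 0.744 = 16,940 g.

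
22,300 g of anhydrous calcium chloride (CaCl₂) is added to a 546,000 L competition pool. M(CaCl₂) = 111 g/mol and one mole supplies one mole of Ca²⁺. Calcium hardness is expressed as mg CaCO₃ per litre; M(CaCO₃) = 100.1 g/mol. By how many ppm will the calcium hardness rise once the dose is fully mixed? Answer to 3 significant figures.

Moles of Ca²⁺: 22,300 g ÷ 111 g/mol = 200.9 mol.
As CaCO₃: 200.9 mol × 100.1 g/mol = 20,110 g.
Rise: 20,110 g / 546,000 L × 1000 = 36.83 mg/L.

36.8 ppm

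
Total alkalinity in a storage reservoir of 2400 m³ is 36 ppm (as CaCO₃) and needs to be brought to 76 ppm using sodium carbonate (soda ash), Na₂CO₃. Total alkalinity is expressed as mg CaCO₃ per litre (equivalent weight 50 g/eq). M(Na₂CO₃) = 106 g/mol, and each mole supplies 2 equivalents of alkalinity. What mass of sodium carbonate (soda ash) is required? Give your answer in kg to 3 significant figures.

Volume: 2400 m³ = 2,400,000 L.
Alkalinity to add: (76 − 36) = 40 mg/L as CaCO₃ × 2,400,000 L = 96,000 g as CaCO₃.
Equivalents: 96,000 g ÷ 50 g/eq = 1920 eq.
Each mole of Na₂CO₃ supplies 2 eq, so 1920 / 2 = 960 mol.
Mass: 960 mol × 106 g/mol = 101,800 g.

102 kg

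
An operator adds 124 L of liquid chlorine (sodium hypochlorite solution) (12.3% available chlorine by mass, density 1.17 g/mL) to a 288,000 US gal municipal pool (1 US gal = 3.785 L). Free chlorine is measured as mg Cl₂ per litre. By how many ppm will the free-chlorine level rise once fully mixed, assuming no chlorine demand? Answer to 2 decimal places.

Volume: 288,000 US gal × 3.785 L/gal = 1,090,080 L.
Mass of solution: 124 L × 1000 mL/L × 1.17 g/mL = 145,100 g.
Available chlorine delivered: 145,100 g × 0.123 = 17,840 g as Cl₂.
Concentration rise: 17,840 g / 1,090,080 L = 16.37 mg/L = 16.37 ppm.

16.37 ppm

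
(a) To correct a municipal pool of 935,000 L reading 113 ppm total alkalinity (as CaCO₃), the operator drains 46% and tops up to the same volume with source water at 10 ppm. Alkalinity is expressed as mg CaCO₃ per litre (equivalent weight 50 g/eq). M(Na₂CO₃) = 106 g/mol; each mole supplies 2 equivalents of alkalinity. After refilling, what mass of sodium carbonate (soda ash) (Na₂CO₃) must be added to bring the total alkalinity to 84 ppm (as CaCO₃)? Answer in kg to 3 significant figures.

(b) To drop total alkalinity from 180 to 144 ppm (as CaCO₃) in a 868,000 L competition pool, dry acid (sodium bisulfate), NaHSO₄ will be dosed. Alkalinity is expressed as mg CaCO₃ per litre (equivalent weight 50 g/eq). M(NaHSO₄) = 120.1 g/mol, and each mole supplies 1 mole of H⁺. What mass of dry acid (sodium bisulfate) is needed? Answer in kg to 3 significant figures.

(a) 18.2 kg; (b) 75.1 kg

(a) After draining 46% and refilling: 113 × 0.54 + 10 × 0.46 = 65.62 ppm.
(a) Deficit to target: 84 − 65.62 = 18.38 mg/L.
(a) As CaCO₃: 18.38 mg/L × 935,000 L = 17,190 g; ÷ 50 g/eq ÷ 2 = 171.9 mol Na₂CO₃.
(a) Mass: 171.9 × 106 = 18,220 g.

(b) Alkalinity to neutralize: (180 − 144) = 36 mg/L as CaCO₃ × 868,000 L = 31,250 g as CaCO₃.
(b) Equivalents of H⁺ required: 31,250 ÷ 50 g/eq = 625 eq = 625 mol NaHSO₄.
(b) Mass of NaHSO₄: 625 × 120.1 = 75,060 g.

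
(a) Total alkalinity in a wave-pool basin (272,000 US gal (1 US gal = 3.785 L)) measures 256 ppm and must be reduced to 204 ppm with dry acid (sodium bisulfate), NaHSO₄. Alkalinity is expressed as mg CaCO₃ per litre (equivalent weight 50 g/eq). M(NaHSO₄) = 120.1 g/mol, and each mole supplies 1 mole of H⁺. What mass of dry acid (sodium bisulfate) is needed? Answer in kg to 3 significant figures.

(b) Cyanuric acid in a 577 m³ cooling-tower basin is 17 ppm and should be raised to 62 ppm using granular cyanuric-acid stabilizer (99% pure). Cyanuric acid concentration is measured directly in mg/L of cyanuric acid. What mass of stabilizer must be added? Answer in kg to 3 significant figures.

(a) Volume: 272,000 US gal × 3.785 L/gal = 1,029,520 L.
(a) Alkalinity to neutralize: (256 − 204) = 52 mg/L as CaCO₃ × 1,029,520 L = 53,540 g as CaCO₃.
(a) Equivalents of H⁺ required: 53,540 ÷ 50 g/eq = 1071 eq = 1071 mol NaHSO₄.
(a) Mass of NaHSO₄: 1071 × 120.1 = 128,600 g.

(b) Volume: 577 m³ = 577,000 L.
(b) CYA to add: (62 − 17) = 45 mg/L × 577,000 L = 25,960 g cyanuric acid.
(b) At 99% purity: 25,960 / 0.99 = 26,230 g product.

(a) 129 kg; (b) 26.2 kg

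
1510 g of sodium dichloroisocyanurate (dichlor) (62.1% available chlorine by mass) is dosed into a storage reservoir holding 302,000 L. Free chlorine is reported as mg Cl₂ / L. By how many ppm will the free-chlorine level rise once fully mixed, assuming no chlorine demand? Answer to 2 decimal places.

Available chlorine delivered: 1510 g × 0.621 = 937.7 g as Cl₂.
Concentration rise: 937.7 g / 302,000 L = 3.105 mg/L = 3.10 ppm.

3.10 ppm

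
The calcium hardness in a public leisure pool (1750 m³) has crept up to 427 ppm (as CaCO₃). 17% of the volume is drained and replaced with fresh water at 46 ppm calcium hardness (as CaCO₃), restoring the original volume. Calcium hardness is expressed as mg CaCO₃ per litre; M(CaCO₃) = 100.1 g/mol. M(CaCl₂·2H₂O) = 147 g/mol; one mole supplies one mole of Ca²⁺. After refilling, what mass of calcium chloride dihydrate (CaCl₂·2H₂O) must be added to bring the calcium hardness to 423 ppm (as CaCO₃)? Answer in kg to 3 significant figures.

156 kg

Volume: 1750 m³ = 1,750,000 L.
After draining 17% and refilling: 427 × 0.83 + 46 × 0.17 = 362.23 ppm.
Deficit to target: 423 − 362.23 = 60.77 mg/L.
As CaCO₃: 60.77 mg/L × 1,750,000 L = 106,300 g; ÷ 100.1 = 1062 mol Ca²⁺.
Mass: 1062 × 147 = 156,200 g.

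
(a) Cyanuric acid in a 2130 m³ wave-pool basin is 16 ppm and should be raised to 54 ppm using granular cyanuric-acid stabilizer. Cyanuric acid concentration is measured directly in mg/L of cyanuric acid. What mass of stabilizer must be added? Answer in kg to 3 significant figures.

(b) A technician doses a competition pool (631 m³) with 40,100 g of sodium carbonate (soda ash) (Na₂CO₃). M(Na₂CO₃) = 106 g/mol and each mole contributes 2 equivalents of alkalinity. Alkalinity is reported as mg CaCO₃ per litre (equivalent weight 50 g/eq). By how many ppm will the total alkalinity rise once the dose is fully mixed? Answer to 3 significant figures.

(a) 80.9 kg; (b) 60.0 ppm

(a) Volume: 2130 m³ = 2,130,000 L.
(a) CYA to add: (54 − 16) = 38 mg/L × 2,130,000 L = 80,940 g cyanuric acid.

(b) Volume: 631 m³ = 631,000 L.
(b) Moles of Na₂CO₃: 40,100 g ÷ 106 g/mol = 378.3 mol → 756.6 eq of alkalinity.
(b) As CaCO₃: 756.6 eq × 50 g/eq = 37,830 g.
(b) Rise: 37,830 g / 631,000 L × 1000 = 59.95 mg/L.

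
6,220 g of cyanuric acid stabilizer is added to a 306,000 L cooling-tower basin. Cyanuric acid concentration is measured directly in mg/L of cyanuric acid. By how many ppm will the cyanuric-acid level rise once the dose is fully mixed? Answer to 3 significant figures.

20.3 ppm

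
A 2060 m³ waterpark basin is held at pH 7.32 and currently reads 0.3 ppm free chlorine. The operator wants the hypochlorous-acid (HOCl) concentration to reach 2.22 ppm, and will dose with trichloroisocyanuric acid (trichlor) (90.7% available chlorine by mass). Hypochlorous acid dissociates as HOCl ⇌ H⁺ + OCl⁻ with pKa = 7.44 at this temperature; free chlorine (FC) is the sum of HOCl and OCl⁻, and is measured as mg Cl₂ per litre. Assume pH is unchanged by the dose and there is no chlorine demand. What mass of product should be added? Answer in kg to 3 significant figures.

Volume: 2060 m³ = 2,060,000 L.
[OCl⁻]/[HOCl] = 10^(pH − pKa) = 10^(7.32 − 7.44) = 0.7586; fraction as HOCl = 1/(1 + 0.7586) = 0.5686.
Free chlorine required for 2.22 ppm HOCl: 2.22 / 0.5686 = 3.904 ppm.
FC to add: 3.904 − 0.3 = 3.604 mg/L as Cl₂.
Cl₂ equivalent: 3.604 mg/L × 2,060,000 L = 7424 g.
Product at 90.7% available Cl: 7424 / 0.907 = 8186 g.

8.19 kg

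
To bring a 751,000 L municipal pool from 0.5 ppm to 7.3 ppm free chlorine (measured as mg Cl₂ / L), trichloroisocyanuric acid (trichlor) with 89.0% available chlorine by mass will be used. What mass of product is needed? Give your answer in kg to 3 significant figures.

5.74 kg

Chlorine deficit: 7.3 − 0.5 = 6.8 ppm = 6.8 mg/L as Cl₂.
Cl₂ equivalent needed: 6.8 mg/L × 751,000 L = 5,107,000 mg = 5107 g.
Product at 89.0% available chlorine: 5107 / 0.89 = 5738 g.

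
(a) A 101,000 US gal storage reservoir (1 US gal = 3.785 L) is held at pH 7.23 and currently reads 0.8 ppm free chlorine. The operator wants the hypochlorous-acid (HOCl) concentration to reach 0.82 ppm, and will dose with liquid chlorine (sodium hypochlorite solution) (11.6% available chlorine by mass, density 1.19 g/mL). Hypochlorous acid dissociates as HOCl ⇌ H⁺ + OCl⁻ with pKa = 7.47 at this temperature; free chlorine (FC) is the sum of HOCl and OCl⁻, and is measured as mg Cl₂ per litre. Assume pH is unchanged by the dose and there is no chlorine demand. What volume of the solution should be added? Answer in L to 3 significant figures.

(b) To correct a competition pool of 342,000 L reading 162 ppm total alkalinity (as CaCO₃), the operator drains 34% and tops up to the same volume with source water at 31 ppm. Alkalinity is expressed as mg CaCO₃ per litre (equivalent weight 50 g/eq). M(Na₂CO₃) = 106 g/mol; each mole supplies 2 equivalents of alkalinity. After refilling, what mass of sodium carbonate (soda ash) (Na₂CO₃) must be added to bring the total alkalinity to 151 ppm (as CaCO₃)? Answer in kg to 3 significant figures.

(a) Volume: 101,000 US gal × 3.785 L/gal = 382,285 L.
(a) [OCl⁻]/[HOCl] = 10^(pH − pKa) = 10^(7.23 − 7.47) = 0.5754; fraction as HOCl = 1/(1 + 0.5754) = 0.6347.
(a) Free chlorine required for 0.82 ppm HOCl: 0.82 / 0.6347 = 1.292 ppm.
(a) FC to add: 1.292 − 0.8 = 0.4919 mg/L as Cl₂.
(a) Cl₂ equivalent: 0.4919 mg/L × 382,285 L = 188 g.
(a) Product at 11.6% available Cl: 188 / 0.116 = 1621 g.
(a) Volume: 1621 g ÷ 1.19 g/mL = 1362 mL.

(b) After draining 34% and refilling: 162 × 0.66 + 31 × 0.34 = 117.46 ppm.
(b) Deficit to target: 151 − 117.46 = 33.54 mg/L.
(b) As CaCO₃: 33.54 mg/L × 342,000 L = 11,470 g; ÷ 50 g/eq ÷ 2 = 114.7 mol Na₂CO₃.
(b) Mass: 114.7 × 106 = 12,160 g.

(a) 1.36 L; (b) 12.2 kg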